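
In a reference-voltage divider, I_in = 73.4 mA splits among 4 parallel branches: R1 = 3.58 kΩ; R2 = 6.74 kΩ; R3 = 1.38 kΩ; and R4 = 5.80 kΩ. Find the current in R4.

Total conductance ΣG = 1/3.58 + 1/6.74 + 1/1.38 + 1/5.80 = 1.325 (units of 1/kΩ).
By the current-divider rule, I = I_in · G_k/ΣG = 73.4 × 0.1301 = 9.553 mA.

I ≈ 9.55 mA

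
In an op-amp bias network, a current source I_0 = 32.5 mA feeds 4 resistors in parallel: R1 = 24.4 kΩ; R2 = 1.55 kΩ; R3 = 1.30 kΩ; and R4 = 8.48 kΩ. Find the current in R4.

Conductances: ΣG = 1/24.4 + 1/1.55 + 1/1.30 + 1/8.48 = 1.573 (1/kΩ).
By the current-divider rule, I = I_0 · G_k/ΣG = 32.5 × 0.07495 = 2.436 mA.

I ≈ 2.44 mA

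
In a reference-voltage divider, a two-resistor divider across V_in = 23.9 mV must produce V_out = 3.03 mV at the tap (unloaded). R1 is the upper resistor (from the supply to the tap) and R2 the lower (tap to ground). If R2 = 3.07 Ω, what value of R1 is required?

R1 ≈ 21.1 Ω

The divider ratio is R2/(R1+R2) = 3.03/23.9 = 0.1268.
Rearranging, R1 = R2·(1−k)/k = 3.07 × 6.888 = 21.15 Ω.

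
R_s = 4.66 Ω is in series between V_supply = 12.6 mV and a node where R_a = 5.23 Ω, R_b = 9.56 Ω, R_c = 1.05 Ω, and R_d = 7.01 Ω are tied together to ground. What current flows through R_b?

Parallel bank: R_p = 1/(1/5.23 + 1/9.56 + 1/1.05 + 1/7.01) = 0.7190 Ω.
Node voltage V_A = V_supply · R_p/(R_s + R_p) = 12.6 × 0.1337 = 1.684 mV.
Branch current I = V_A/R_b = 1.684/9.56 = 0.1762 mA.

I ≈ 0.176 mA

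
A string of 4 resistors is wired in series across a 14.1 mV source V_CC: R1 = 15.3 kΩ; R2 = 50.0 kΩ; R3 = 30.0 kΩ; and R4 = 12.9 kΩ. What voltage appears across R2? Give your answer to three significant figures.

Total series resistance ΣR = 15.3 + 50.0 + 30.0 + 12.9 = 108.2 kΩ.
V = V_CC · R/ΣR = 14.1 × 0.4621 = 6.516 mV.

V ≈ 6.52 mV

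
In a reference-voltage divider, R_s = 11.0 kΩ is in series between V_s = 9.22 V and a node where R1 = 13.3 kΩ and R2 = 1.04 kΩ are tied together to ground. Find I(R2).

Parallel bank: R_p = 1/(1/13.3 + 1/1.04) = 0.9646 kΩ.
V_A = 9.22 × 0.9646/11.96 = 0.7433 V.
I(R2) = V_A / R2 = 0.7433/1.04 = 0.7147 mA.

I ≈ 0.715 mA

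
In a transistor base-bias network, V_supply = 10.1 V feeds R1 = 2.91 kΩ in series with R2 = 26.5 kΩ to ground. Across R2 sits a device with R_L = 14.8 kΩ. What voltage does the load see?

V_out ≈ 7.73 V

The load sits in parallel with R2, giving an effective lower resistance R2' = R2·R_L/(R2+R_L) = 9.496 kΩ.
Now apply the divider: V_out = 10.1 × 0.7654 = 7.731 V.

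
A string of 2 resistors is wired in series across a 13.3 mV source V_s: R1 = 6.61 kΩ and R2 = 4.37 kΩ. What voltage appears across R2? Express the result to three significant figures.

Total series resistance ΣR = 6.61 + 4.37 = 10.98 kΩ.
V = V_s · R/ΣR = 13.3 × 0.3980 = 5.293 mV.

V ≈ 5.29 mV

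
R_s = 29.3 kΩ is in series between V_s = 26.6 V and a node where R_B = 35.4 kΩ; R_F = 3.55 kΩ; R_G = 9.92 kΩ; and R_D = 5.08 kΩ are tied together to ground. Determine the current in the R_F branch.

Parallel bank: R_p = 1/(1/35.4 + 1/3.55 + 1/9.92 + 1/5.08) = 1.646 kΩ.
V_A = 26.6 × 1.646/30.95 = 1.415 V.
Branch current I = V_A/R_F = 1.415/3.55 = 0.3985 mA.

I ≈ 0.399 mA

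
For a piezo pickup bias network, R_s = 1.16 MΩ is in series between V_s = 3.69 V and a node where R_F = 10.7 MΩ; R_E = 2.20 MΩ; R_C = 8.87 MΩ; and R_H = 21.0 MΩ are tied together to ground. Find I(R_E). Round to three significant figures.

I ≈ 0.921 µA

Equivalent of the parallel group: R_p = 1.412 MΩ.
V_A by voltage divider: V_A = 3.69 × 1.412/(1.16 + 1.412) = 2.026 V.
Branch current I = V_A/R_E = 2.026/2.20 = 0.9207 µA.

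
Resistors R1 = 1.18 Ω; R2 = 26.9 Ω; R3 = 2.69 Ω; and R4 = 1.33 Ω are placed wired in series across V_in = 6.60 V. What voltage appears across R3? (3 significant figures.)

ΣR = 1.18 + 26.9 + 2.69 + 1.33 = 32.10 Ω.
Voltage divider: V = V_in · (2.690 / 32.10) = 6.60 × 0.08380 = 0.5531 V.

V ≈ 0.553 V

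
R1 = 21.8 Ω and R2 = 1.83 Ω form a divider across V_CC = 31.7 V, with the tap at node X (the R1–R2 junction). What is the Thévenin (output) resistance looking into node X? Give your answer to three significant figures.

R_th ≈ 1.69 Ω

Looking into X with the source shorted: R_th = R1·R2/(R1+R2) = 21.80 × 1.83/23.63 = 1.688 Ω.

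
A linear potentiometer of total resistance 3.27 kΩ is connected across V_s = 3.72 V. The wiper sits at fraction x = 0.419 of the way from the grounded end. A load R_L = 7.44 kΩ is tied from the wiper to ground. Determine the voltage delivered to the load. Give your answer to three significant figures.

Split the track: R_lower = x·R_p = 1.370 kΩ, R_upper = (1−x)·R_p = 1.900 kΩ.
(x·R_p) ‖ R_L = 1.157 kΩ.
V_out = 3.72 × 1.157/(1.900 + 1.157) = 1.408 V.

V_out ≈ 1.41 V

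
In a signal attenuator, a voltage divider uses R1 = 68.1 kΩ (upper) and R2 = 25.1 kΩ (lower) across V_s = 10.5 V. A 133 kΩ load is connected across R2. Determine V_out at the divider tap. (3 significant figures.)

First combine the lower leg with the load: R2 ‖ R_L = 21.12 kΩ.
Voltage divider with the loaded lower leg: V_out = 10.5 × 21.12/(68.1 + 21.12) = 10.5 × 0.2367 = 2.485 V.

V_out ≈ 2.49 V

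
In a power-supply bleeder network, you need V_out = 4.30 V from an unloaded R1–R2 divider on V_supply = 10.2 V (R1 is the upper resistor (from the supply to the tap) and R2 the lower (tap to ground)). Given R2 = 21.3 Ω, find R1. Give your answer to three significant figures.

R1 ≈ 29.2 Ω

Required fraction k = V_out/V_supply = 0.4216.
Rearranging, R1 = R2·(1−k)/k = 21.3 × 1.372 = 29.23 Ω.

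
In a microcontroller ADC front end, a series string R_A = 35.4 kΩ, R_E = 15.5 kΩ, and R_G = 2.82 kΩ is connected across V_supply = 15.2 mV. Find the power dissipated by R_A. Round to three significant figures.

Series current I = V_supply/ΣR = 15.2/53.72 = 0.2829 µA.
P(R_A) = I²·R_A = (0.2829)² × 35.4 = 2.834 nW.

P ≈ 2.83 nW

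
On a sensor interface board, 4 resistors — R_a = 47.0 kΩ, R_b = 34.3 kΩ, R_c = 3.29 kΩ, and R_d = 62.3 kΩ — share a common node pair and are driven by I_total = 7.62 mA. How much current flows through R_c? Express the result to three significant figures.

Conductances: ΣG = 1/47.0 + 1/34.3 + 1/3.29 + 1/62.3 = 0.3704 (1/kΩ).
R_c takes the fraction G_k/ΣG = 0.3040/0.3704 = 0.8205, so I = 7.62 × 0.8205 = 6.252 mA.

I ≈ 6.25 mA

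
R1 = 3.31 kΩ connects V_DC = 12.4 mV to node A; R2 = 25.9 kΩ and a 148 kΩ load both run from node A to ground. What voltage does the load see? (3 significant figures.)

The load sits in parallel with R2, giving an effective lower resistance R2' = R2·R_L/(R2+R_L) = 22.04 kΩ.
Then V_out = V_DC · R2'/(R1 + R2') = 12.4 × 22.04/25.35 = 10.78 mV.
(Unloaded it would be 11.0 mV; the load pulls it down.)

V_out ≈ 10.8 mV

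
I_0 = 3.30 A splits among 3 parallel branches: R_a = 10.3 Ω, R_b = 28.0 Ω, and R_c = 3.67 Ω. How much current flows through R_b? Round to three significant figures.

I ≈ 0.291 A

Total conductance ΣG = 1/10.3 + 1/28.0 + 1/3.67 = 0.4053 (units of 1/Ω).
R_b takes the fraction G_k/ΣG = 0.03571/0.4053 = 0.08812, so I = 3.30 × 0.08812 = 0.2908 A.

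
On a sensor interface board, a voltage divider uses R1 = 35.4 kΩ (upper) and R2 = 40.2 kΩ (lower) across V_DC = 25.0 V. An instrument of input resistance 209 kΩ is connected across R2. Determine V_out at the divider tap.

First combine the lower leg with the load: R2 ‖ R_L = 33.72 kΩ.
Now apply the divider: V_out = 25.0 × 0.4878 = 12.20 V.

V_out ≈ 12.2 V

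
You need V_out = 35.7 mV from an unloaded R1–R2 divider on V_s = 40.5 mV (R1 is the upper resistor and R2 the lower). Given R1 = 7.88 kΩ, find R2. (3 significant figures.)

V_out/V_s = R2/(R1+R2) = 0.8815.
So R2 = R1 · V_out/(V_s − V_out) = 7.88 × 35.7/(40.5 − 35.7) = 7.88 × 7.438 = 58.61 kΩ.

R2 ≈ 58.6 kΩ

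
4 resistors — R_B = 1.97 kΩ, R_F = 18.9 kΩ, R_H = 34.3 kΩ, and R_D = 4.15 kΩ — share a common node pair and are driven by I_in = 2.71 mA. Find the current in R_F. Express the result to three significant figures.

ΣG = 1/1.97 + 1/18.9 + 1/34.3 + 1/4.15 = 0.8306.
Current divider: I(R_F) = I_in · G_k/ΣG = 2.71 × (0.05291/0.8306) = 2.71 × 0.06370 = 0.1726 mA.

I ≈ 0.173 mA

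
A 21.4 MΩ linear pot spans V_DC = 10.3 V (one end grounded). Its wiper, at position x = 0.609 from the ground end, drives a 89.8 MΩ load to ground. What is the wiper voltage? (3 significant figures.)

The pot divides into 8.367 MΩ above the wiper and 13.03 MΩ below.
R_L loads the lower segment: effective lower R = 11.38 MΩ.
Then V_out = V_DC · 11.38/(8.367 + 11.38) = 5.936 V.

V_out ≈ 5.94 V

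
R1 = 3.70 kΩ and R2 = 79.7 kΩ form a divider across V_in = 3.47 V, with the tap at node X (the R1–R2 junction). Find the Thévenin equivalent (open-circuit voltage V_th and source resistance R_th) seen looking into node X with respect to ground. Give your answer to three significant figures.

V_th is the unloaded tap voltage: V_in · R2/(R1+R2) = 3.47 × 0.9556 = 3.316 V.
Zeroing V_in shorts the top of R1 to ground, so R_th = R1 ‖ R2 = 3.536 kΩ.

V_th ≈ 3.32 V, R_th ≈ 3.54 kΩ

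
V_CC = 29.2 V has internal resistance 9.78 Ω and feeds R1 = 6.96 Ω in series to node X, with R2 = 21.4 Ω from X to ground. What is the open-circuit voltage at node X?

R1' = 9.78 + 6.96 = 16.74 Ω (source resistance + R1).
V_th is the unloaded tap voltage: V_CC · R2/(R1'+R2) = 29.2 × 0.5611 = 16.38 V.

V_th ≈ 16.4 V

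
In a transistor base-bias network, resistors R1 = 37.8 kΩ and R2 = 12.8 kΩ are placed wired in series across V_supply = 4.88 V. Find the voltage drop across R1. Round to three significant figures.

V ≈ 3.65 V

ΣR = 37.8 + 12.8 = 50.60 kΩ.
By the voltage-divider rule, V = 4.88 × 37.80/50.60 = 3.646 V.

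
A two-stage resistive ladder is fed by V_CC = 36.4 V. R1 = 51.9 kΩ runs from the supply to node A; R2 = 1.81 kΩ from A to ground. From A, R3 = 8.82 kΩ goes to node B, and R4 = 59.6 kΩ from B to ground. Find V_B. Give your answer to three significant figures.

V_B ≈ 1.04 V

The second stage (R3 + R4 = 68.42 kΩ) loads node A in parallel with R2.
R2 ‖ (R3+R4) = 1.763 kΩ.
First divider: V_A = V_CC · 1.763/(51.9 + 1.763) = 1.196 V.
Then the unloaded second divider: V_B = V_A × R4/(R3+R4) = 1.196 × 0.8711 = 1.042 V.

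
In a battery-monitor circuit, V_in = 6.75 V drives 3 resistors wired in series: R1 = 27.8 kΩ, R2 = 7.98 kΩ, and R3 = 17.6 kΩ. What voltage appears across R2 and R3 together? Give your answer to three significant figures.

Total series resistance ΣR = 27.8 + 7.98 + 17.6 = 53.38 kΩ.
R_{R2..R3} = 7.98 + 17.6 = 25.58 kΩ.
Voltage divider: V = V_in · (25.58 / 53.38) = 6.75 × 0.4792 = 3.235 V.

V ≈ 3.23 V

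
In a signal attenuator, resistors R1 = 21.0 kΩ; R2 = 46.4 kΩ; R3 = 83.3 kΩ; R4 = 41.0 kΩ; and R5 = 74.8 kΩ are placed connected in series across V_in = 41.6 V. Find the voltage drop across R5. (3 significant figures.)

ΣR = 21.0 + 46.4 + 83.3 + 41.0 + 74.8 = 266.5 kΩ.
Voltage divider: V = V_in · (74.80 / 266.5) = 41.6 × 0.2807 = 11.68 V.

V ≈ 11.7 V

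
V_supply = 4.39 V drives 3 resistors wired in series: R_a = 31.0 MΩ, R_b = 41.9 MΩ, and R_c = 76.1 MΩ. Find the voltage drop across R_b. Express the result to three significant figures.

V ≈ 1.23 V

Total series resistance ΣR = 31.0 + 41.9 + 76.1 = 149.0 MΩ.
By the voltage-divider rule, V = 4.39 × 41.90/149.0 = 1.235 V.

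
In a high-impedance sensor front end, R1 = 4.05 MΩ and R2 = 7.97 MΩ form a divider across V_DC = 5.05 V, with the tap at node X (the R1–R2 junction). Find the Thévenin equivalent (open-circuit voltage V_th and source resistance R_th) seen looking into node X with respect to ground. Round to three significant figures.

Open-circuit (no load on X): V_th = V_DC · R2/(R1 + R2) = 5.05 × 7.97/(4.050 + 7.97) = 3.348 V.
Zeroing V_DC shorts the top of R1 to ground, so R_th = R1 ‖ R2 = 2.685 MΩ.

V_th ≈ 3.35 V, R_th ≈ 2.69 MΩ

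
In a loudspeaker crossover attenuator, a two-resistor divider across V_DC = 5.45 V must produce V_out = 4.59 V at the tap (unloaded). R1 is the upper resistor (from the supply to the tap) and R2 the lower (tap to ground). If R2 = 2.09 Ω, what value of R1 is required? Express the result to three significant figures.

Required fraction k = V_out/V_DC = 0.8422.
So R1 = R2 · (V_DC/V_out − 1) = 2.09 × (5.45/4.59 − 1) = 2.09 × 0.1874 = 0.3916 Ω.

R1 ≈ 0.392 Ω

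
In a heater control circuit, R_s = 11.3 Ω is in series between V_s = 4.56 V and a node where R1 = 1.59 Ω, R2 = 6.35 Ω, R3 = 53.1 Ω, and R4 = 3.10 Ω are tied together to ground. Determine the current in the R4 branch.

I ≈ 0.107 A

Parallel bank: R_p = 1/(1/1.59 + 1/6.35 + 1/53.1 + 1/3.10) = 0.8867 Ω.
V_A = 4.56 × 0.8867/12.19 = 0.3318 V.
Branch current I = V_A/R4 = 0.3318/3.10 = 0.1070 A.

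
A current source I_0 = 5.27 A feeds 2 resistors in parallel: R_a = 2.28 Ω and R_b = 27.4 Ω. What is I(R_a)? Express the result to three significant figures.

I ≈ 4.87 A

For two parallel branches, I_k = I_0 · (other R)/(sum of R).
So I = 5.27 × 27.4/29.68 = 4.865 A.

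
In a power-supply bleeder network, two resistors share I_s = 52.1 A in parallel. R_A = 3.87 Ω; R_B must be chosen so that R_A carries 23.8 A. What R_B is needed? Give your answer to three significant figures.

R_B ≈ 3.25 Ω

The fraction through R_A equals R_B/(R_A+R_B).
23.8/52.1 = R_B/(R_A + R_B) → R_B = R_A · (0.4568)/(1 − 0.4568) = 3.87 × 0.8410 = 3.255 Ω.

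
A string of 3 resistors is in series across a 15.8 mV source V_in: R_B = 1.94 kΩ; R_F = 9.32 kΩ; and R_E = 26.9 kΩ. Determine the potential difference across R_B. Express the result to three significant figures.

ΣR = 1.94 + 9.32 + 26.9 = 38.16 kΩ.
Voltage divider: V = V_in · (1.940 / 38.16) = 15.8 × 0.05084 = 0.8032 mV.

V ≈ 0.803 mV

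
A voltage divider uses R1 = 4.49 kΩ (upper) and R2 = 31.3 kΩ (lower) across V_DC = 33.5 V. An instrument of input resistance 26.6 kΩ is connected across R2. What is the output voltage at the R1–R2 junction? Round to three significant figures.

V_out ≈ 25.5 V

First combine the lower leg with the load: R2 ‖ R_L = 14.38 kΩ.
Now apply the divider: V_out = 33.5 × 0.7621 = 25.53 V.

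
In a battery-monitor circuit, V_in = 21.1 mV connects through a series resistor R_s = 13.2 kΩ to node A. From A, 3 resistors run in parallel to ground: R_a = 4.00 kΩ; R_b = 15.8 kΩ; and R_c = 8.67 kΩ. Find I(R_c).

I ≈ 0.366 µA

Equivalent of the parallel group: R_p = 2.333 kΩ.
Node voltage V_A = V_in · R_p/(R_s + R_p) = 21.1 × 0.1502 = 3.169 mV.
I(R_c) = V_A / R_c = 3.169/8.67 = 0.3655 µA.
(Equivalently: I_total = 1.358 µA, then current-divider fraction G_k/ΣG = 0.2691.)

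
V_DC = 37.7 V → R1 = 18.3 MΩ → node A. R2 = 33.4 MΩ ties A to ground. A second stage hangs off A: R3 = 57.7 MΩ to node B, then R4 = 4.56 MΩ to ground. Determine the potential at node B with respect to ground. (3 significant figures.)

Node A sees R2 in parallel with the series input of stage 2, R3 + R4 = 62.26 MΩ.
R2 ‖ (R3+R4) = 21.74 MΩ.
V_A = 37.7 × 21.74/(18.3 + 21.74) = 20.47 V.
Stage 2 is unloaded, so V_B = V_A · R4/(R3+R4) = 20.47 × 4.56/62.26 = 1.499 V.

V_B ≈ 1.50 V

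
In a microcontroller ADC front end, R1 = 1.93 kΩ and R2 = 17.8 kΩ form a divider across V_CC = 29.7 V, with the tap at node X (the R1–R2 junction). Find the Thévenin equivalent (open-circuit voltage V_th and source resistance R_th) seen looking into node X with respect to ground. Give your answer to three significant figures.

V_th ≈ 26.8 V, R_th ≈ 1.74 kΩ

With X open, the divider is unloaded: V_th = 29.7 × 17.8/19.73 = 26.79 V.
With V_CC suppressed (replaced by a short), R_th = R1 ‖ R2 = (1.930 × 17.8)/(1.930 + 17.8) = 1.741 kΩ.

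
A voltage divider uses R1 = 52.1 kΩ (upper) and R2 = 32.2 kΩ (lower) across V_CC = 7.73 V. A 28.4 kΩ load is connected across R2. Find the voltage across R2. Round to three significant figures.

V_out ≈ 1.74 V

The load sits in parallel with R2, giving an effective lower resistance R2' = R2·R_L/(R2+R_L) = 15.09 kΩ.
Voltage divider with the loaded lower leg: V_out = 7.73 × 15.09/(52.1 + 15.09) = 7.73 × 0.2246 = 1.736 V.
(Unloaded it would be 2.95 V; the load pulls it down.)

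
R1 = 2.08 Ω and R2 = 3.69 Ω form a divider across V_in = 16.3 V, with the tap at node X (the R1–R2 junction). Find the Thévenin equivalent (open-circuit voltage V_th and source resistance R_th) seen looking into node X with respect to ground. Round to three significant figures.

V_th ≈ 10.4 V, R_th ≈ 1.33 Ω

V_th is the unloaded tap voltage: V_in · R2/(R1+R2) = 16.3 × 0.6395 = 10.42 V.
With V_in suppressed (replaced by a short), R_th = R1 ‖ R2 = (2.080 × 3.69)/(2.080 + 3.69) = 1.330 Ω.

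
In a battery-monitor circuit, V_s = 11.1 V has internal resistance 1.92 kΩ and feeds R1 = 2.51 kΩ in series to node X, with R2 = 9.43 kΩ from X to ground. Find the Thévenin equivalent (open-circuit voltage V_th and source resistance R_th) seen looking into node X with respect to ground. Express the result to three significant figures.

V_th ≈ 7.55 V, R_th ≈ 3.01 kΩ

R1' = 1.92 + 2.51 = 4.430 kΩ (source resistance + R1).
V_th is the unloaded tap voltage: V_s · R2/(R1'+R2) = 11.1 × 0.6804 = 7.552 V.
With V_s suppressed (replaced by a short), R_th = R1' ‖ R2 = (4.430 × 9.43)/(4.430 + 9.43) = 3.014 kΩ.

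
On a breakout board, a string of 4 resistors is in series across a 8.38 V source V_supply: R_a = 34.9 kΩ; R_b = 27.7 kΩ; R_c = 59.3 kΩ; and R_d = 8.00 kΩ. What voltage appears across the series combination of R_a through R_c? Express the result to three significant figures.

Total series resistance ΣR = 34.9 + 27.7 + 59.3 + 8.00 = 129.9 kΩ.
R_{R_a..R_c} = 34.9 + 27.7 + 59.3 = 121.9 kΩ.
Voltage divider: V = V_supply · (121.9 / 129.9) = 8.38 × 0.9384 = 7.864 V.

V ≈ 7.86 V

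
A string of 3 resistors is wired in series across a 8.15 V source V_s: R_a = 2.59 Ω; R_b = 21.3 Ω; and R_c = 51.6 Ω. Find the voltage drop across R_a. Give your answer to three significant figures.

V ≈ 0.280 V

ΣR = 2.59 + 21.3 + 51.6 = 75.49 Ω.
V = V_s · R/ΣR = 8.15 × 0.03431 = 0.2796 V.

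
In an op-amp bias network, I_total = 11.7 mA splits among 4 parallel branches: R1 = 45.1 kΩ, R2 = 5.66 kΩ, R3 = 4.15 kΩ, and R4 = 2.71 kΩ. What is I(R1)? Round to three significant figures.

I ≈ 0.321 mA

Total conductance ΣG = 1/45.1 + 1/5.66 + 1/4.15 + 1/2.71 = 0.8088 (units of 1/kΩ).
By the current-divider rule, I = I_total · G_k/ΣG = 11.7 × 0.02741 = 0.3207 mA.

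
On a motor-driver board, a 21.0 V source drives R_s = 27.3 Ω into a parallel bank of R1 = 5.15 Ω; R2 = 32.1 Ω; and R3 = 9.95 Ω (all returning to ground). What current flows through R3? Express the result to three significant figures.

Equivalent of the parallel group: R_p = 3.069 Ω.
V_A = 21.0 × 3.069/30.37 = 2.122 V.
I(R3) = V_A / R3 = 2.122/9.95 = 0.2133 A.

I ≈ 0.213 A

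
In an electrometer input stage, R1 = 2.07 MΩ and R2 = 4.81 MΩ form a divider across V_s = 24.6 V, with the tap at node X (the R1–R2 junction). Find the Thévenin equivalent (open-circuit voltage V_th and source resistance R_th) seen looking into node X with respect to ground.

V_th is the unloaded tap voltage: V_s · R2/(R1+R2) = 24.6 × 0.6991 = 17.20 V.
With V_s suppressed (replaced by a short), R_th = R1 ‖ R2 = (2.070 × 4.81)/(2.070 + 4.81) = 1.447 MΩ.

V_th ≈ 17.2 V, R_th ≈ 1.45 MΩ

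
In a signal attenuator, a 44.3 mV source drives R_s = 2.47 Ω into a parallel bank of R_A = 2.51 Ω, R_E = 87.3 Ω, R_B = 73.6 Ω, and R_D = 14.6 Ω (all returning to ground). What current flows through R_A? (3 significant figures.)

Parallel bank: R_p = 1/(1/2.51 + 1/87.3 + 1/73.6 + 1/14.6) = 2.033 Ω.
Node voltage V_A = V_DC · R_p/(R_s + R_p) = 44.3 × 0.4514 = 20.00 mV.
Branch current I = V_A/R_A = 20.00/2.51 = 7.968 mA.
(Check via current divider: I_total = 9.838 mA; share G_k/ΣG = 0.8099 → same result.)

I ≈ 7.97 mA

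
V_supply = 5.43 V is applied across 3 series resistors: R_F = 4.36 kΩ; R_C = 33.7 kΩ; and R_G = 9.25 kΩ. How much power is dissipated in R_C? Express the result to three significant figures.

P ≈ 0.444 mW

ΣR = 47.31 kΩ → I = 5.43/47.31 = 0.1148 mA.
P(R_C) = I²·R_C = (0.1148)² × 33.7 = 0.4439 mW.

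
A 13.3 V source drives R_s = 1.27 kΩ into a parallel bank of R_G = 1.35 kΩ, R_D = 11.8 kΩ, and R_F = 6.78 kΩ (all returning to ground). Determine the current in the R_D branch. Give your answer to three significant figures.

I ≈ 0.504 mA

Parallel bank: R_p = 1/(1/1.35 + 1/11.8 + 1/6.78) = 1.028 kΩ.
Node voltage V_A = V_s · R_p/(R_s + R_p) = 13.3 × 0.4473 = 5.949 V.
Branch current I = V_A/R_D = 5.949/11.8 = 0.5041 mA.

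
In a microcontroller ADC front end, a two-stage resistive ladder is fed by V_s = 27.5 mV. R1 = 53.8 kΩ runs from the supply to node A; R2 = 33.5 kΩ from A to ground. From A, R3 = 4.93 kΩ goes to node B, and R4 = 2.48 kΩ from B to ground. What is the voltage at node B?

Node A sees R2 in parallel with the series input of stage 2, R3 + R4 = 7.410 kΩ.
Effective lower resistance at A: R2 ‖ 7.410 = 6.068 kΩ.
So V_A = 27.5 × 0.1014 = 2.787 mV.
Then the unloaded second divider: V_B = V_A × R4/(R3+R4) = 2.787 × 0.3347 = 0.9328 mV.

V_B ≈ 0.933 mV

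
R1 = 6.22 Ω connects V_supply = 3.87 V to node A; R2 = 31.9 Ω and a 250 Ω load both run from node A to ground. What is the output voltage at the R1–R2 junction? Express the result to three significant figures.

V_out ≈ 3.17 V

First combine the lower leg with the load: R2 ‖ R_L = 28.29 Ω.
Now apply the divider: V_out = 3.87 × 0.8198 = 3.172 V.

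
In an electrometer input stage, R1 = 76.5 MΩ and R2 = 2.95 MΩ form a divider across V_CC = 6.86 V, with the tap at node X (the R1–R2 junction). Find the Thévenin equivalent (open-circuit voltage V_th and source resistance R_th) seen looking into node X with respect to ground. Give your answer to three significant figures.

With X open, the divider is unloaded: V_th = 6.86 × 2.95/79.45 = 0.2547 V.
With V_CC suppressed (replaced by a short), R_th = R1 ‖ R2 = (76.50 × 2.95)/(76.50 + 2.95) = 2.840 MΩ.

V_th ≈ 0.255 V, R_th ≈ 2.84 MΩ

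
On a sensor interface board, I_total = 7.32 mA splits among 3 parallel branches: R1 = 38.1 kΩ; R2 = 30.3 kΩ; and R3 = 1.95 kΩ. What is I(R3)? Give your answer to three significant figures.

I ≈ 6.56 mA

Conductances: ΣG = 1/38.1 + 1/30.3 + 1/1.95 = 0.5721 (1/kΩ).
R3 takes the fraction G_k/ΣG = 0.5128/0.5721 = 0.8964, so I = 7.32 × 0.8964 = 6.562 mA.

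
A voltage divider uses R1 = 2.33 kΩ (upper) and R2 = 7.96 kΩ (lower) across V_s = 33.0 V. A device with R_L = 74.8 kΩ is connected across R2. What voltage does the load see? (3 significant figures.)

R2 ‖ R_L = (7.96 × 74.8)/(7.96 + 74.8) = 7.194 kΩ.
Now apply the divider: V_out = 33.0 × 0.7554 = 24.93 V.

V_out ≈ 24.9 V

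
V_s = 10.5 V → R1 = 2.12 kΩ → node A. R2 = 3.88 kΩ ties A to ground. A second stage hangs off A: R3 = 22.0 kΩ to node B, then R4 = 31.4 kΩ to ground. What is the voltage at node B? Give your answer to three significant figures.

Looking into the second stage from A: R3 + R4 = 53.40 kΩ appears in parallel with R2.
R2 ‖ (R3+R4) = 3.617 kΩ.
So V_A = 10.5 × 0.6305 = 6.620 V.
Stage 2 is unloaded, so V_B = V_A · R4/(R3+R4) = 6.620 × 31.4/53.40 = 3.893 V.

V_B ≈ 3.89 V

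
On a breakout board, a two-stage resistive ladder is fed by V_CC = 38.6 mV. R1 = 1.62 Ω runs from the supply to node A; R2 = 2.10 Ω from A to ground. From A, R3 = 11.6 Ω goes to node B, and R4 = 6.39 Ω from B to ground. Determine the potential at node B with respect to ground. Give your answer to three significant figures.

V_B ≈ 7.37 mV

The second stage (R3 + R4 = 17.99 Ω) loads node A in parallel with R2.
Effective lower resistance at A: R2 ‖ 17.99 = 1.880 Ω.
V_A = 38.6 × 1.880/(1.62 + 1.880) = 20.74 mV.
V_B = V_A × 0.3552 = 7.365 mV.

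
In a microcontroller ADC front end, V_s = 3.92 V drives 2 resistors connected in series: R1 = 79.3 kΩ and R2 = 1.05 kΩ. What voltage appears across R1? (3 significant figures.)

V ≈ 3.87 V

Total series resistance ΣR = 79.3 + 1.05 = 80.35 kΩ.
V = V_s · R/ΣR = 3.92 × 0.9869 = 3.869 V.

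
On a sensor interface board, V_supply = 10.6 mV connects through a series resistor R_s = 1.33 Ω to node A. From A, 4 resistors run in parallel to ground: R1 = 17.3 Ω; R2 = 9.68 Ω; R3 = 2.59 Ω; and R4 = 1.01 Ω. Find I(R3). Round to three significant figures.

I ≈ 1.34 mA

Parallel bank: R_p = 1/(1/17.3 + 1/9.68 + 1/2.59 + 1/1.01) = 0.6505 Ω.
V_A = 10.6 × 0.6505/1.980 = 3.482 mV.
I(R3) = V_A / R3 = 3.482/2.59 = 1.344 mA.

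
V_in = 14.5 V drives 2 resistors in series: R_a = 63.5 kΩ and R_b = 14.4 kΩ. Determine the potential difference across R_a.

V ≈ 11.8 V

Series total: ΣR = 63.5 + 14.4 = 77.90 kΩ.
By the voltage-divider rule, V = 14.5 × 63.50/77.90 = 11.82 V.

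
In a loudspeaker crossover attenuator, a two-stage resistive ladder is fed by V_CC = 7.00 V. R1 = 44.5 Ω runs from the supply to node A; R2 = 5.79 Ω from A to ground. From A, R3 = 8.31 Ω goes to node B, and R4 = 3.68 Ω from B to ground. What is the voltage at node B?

Looking into the second stage from A: R3 + R4 = 11.99 Ω appears in parallel with R2.
R2 ‖ (R3+R4) = 3.905 Ω.
V_A = 7.00 × 3.905/(44.5 + 3.905) = 0.5646 V.
Stage 2 is unloaded, so V_B = V_A · R4/(R3+R4) = 0.5646 × 3.68/11.99 = 0.1733 V.

V_B ≈ 0.173 V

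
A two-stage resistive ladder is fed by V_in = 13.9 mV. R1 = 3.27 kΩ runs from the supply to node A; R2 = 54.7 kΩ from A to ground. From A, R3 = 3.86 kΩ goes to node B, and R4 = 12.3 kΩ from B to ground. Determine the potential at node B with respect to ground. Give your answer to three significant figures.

The second stage (R3 + R4 = 16.16 kΩ) loads node A in parallel with R2.
R2 ‖ (R3+R4) = 12.47 kΩ.
So V_A = 13.9 × 0.7923 = 11.01 mV.
Then the unloaded second divider: V_B = V_A × R4/(R3+R4) = 11.01 × 0.7611 = 8.383 mV.

V_B ≈ 8.38 mV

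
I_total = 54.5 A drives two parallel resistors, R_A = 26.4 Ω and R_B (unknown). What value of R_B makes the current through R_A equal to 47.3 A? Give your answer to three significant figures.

In a two-way split, I_A/I_total = R_B/(R_A + R_B).
47.3/54.5 = R_B/(R_A + R_B) → R_B = R_A · (0.8679)/(1 − 0.8679) = 26.4 × 6.569 = 173.4 Ω.

R_B ≈ 173 Ω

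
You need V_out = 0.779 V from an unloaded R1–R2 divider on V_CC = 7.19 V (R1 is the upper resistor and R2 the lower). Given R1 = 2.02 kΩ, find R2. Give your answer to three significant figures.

Required fraction k = V_out/V_CC = 0.1083.
So R2 = R1 · V_out/(V_CC − V_out) = 2.02 × 0.779/(7.19 − 0.779) = 2.02 × 0.1215 = 0.2455 kΩ.

R2 ≈ 0.245 kΩ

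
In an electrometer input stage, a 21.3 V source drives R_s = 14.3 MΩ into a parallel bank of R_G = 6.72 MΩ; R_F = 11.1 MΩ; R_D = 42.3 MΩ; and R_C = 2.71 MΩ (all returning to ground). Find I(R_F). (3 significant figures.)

Equivalent of the parallel group: R_p = 1.583 MΩ.
V_A = 21.3 × 1.583/15.88 = 2.123 V.
I(R_F) = V_A / R_F = 2.123/11.1 = 0.1913 µA.

I ≈ 0.191 µA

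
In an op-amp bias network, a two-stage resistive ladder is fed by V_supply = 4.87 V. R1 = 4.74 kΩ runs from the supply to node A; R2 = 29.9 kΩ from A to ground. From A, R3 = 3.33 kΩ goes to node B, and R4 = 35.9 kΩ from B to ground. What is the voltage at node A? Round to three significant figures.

V_A ≈ 3.81 V

Looking into the second stage from A: R3 + R4 = 39.23 kΩ appears in parallel with R2.
Effective lower resistance at A: R2 ‖ 39.23 = 16.97 kΩ.
First divider: V_A = V_supply · 16.97/(4.74 + 16.97) = 3.807 V.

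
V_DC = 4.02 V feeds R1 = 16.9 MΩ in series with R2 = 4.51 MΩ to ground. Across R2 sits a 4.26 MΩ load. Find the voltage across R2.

R2 ‖ R_L = (4.51 × 4.26)/(4.51 + 4.26) = 2.191 MΩ.
Voltage divider with the loaded lower leg: V_out = 4.02 × 2.191/(16.9 + 2.191) = 4.02 × 0.1148 = 0.4613 V.

V_out ≈ 0.461 V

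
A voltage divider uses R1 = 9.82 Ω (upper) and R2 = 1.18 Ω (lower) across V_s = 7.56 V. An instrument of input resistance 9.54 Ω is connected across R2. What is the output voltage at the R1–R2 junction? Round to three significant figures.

V_out ≈ 0.730 V

The load sits in parallel with R2, giving an effective lower resistance R2' = R2·R_L/(R2+R_L) = 1.050 Ω.
Then V_out = V_s · R2'/(R1 + R2') = 7.56 × 1.050/10.87 = 0.7303 V.
(Unloaded it would be 0.811 V; the load pulls it down.)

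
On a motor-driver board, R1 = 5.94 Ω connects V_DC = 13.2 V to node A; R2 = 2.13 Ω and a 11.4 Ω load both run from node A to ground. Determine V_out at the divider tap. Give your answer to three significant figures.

V_out ≈ 3.06 V

R2 ‖ R_L = (2.13 × 11.4)/(2.13 + 11.4) = 1.795 Ω.
Then V_out = V_DC · R2'/(R1 + R2') = 13.2 × 1.795/7.735 = 3.063 V.
(Unloaded it would be 3.48 V; the load pulls it down.)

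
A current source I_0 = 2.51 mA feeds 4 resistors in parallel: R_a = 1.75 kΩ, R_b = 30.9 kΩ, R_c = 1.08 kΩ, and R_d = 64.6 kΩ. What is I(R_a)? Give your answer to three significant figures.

I ≈ 0.928 mA

ΣG = 1/1.75 + 1/30.9 + 1/1.08 + 1/64.6 = 1.545.
By the current-divider rule, I = I_0 · G_k/ΣG = 2.51 × 0.3698 = 0.9282 mA.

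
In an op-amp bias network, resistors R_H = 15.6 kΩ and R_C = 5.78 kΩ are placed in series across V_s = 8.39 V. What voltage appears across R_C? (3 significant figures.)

V ≈ 2.27 V

ΣR = 15.6 + 5.78 = 21.38 kΩ.
By the voltage-divider rule, V = 8.39 × 5.780/21.38 = 2.268 V.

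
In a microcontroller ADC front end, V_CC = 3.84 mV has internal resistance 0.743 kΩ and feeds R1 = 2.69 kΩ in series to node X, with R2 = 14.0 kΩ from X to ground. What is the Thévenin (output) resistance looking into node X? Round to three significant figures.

R_th ≈ 2.76 kΩ

R1' = 0.743 + 2.69 = 3.433 kΩ (source resistance + R1).
Zeroing V_CC shorts the top of R1' to ground, so R_th = R1' ‖ R2 = 2.757 kΩ.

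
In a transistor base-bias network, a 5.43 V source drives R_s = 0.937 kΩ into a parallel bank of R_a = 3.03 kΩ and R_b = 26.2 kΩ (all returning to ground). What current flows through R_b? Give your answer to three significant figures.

Combine the parallel branches: R_p = (1/3.03 + 1/26.2)⁻¹ = 2.716 kΩ.
V_A by voltage divider: V_A = 5.43 × 2.716/(0.937 + 2.716) = 4.037 V.
I(R_b) = V_A / R_b = 4.037/26.2 = 0.1541 mA.
(Equivalently: I_total = 1.486 mA, then current-divider fraction G_k/ΣG = 0.1037.)

I ≈ 0.154 mA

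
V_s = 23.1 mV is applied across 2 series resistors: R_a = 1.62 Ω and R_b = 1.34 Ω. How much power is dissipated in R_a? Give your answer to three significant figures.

Series current I = V_s/ΣR = 23.1/2.960 = 7.804 mA.
P = I²R = 60.90 × 1.62 = 98.66 µW.

P ≈ 98.7 µW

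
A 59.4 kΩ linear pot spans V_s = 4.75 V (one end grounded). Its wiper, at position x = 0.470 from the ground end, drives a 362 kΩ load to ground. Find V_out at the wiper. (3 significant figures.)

V_out ≈ 2.14 V

Lower segment x·R_p = 27.92 kΩ; upper segment (1−x)·R_p = 31.48 kΩ.
R_L loads the lower segment: effective lower R = 25.92 kΩ.
Then V_out = V_s · 25.92/(31.48 + 25.92) = 2.145 V.
(Unloaded: V_out = x·V_s = 2.23 V.)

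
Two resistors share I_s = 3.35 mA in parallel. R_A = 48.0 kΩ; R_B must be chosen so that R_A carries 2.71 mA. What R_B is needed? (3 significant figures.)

R_B ≈ 203 kΩ

In a two-way split, I_A/I_s = R_B/(R_A + R_B).
2.71/3.35 = R_B/(R_A + R_B) → R_B = R_A · (0.8090)/(1 − 0.8090) = 48.0 × 4.234 = 203.2 kΩ.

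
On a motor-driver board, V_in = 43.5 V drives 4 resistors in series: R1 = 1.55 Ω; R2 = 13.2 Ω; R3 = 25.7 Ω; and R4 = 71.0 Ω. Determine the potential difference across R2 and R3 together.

Series total: ΣR = 1.55 + 13.2 + 25.7 + 71.0 = 111.5 Ω.
R_{R2..R3} = 13.2 + 25.7 = 38.90 Ω.
V = V_in · R/ΣR = 43.5 × 0.3490 = 15.18 V.

V ≈ 15.2 V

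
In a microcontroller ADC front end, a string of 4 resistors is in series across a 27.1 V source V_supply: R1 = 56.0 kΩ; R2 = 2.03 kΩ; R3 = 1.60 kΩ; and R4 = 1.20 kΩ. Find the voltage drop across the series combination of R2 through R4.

V ≈ 2.15 V

ΣR = 56.0 + 2.03 + 1.60 + 1.20 = 60.83 kΩ.
R_{R2..R4} = 2.03 + 1.60 + 1.20 = 4.830 kΩ.
V = V_supply · R/ΣR = 27.1 × 0.07940 = 2.152 V.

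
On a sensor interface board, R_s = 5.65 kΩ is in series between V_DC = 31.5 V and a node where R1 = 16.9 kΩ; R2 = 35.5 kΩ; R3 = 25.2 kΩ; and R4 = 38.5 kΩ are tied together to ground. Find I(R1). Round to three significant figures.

Combine the parallel branches: R_p = (1/16.9 + 1/35.5 + 1/25.2 + 1/38.5)⁻¹ = 6.536 kΩ.
V_A by voltage divider: V_A = 31.5 × 6.536/(5.65 + 6.536) = 16.90 V.
Branch current I = V_A/R1 = 16.90/16.9 = 0.9997 mA.

I ≈ 1.00 mA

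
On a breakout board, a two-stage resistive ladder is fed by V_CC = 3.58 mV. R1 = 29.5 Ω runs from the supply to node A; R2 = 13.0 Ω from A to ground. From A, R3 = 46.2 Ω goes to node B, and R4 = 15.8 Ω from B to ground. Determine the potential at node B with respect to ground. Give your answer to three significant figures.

The second stage (R3 + R4 = 62.00 Ω) loads node A in parallel with R2.
Effective lower resistance at A: R2 ‖ 62.00 = 10.75 Ω.
First divider: V_A = V_CC · 10.75/(29.5 + 10.75) = 0.9559 mV.
V_B = V_A × 0.2548 = 0.2436 mV.

V_B ≈ 0.244 mV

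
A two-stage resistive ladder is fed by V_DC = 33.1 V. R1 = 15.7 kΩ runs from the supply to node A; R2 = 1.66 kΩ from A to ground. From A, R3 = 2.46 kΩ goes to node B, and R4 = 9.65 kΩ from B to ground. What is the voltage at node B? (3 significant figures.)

V_B ≈ 2.24 V

The second stage (R3 + R4 = 12.11 kΩ) loads node A in parallel with R2.
Effective lower resistance at A: R2 ‖ 12.11 = 1.460 kΩ.
So V_A = 33.1 × 0.08508 = 2.816 V.
Then the unloaded second divider: V_B = V_A × R4/(R3+R4) = 2.816 × 0.7969 = 2.244 V.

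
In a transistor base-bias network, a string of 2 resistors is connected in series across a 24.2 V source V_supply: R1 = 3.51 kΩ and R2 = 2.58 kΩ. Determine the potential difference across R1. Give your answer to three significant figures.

Total series resistance ΣR = 3.51 + 2.58 = 6.090 kΩ.
By the voltage-divider rule, V = 24.2 × 3.510/6.090 = 13.95 V.

V ≈ 13.9 V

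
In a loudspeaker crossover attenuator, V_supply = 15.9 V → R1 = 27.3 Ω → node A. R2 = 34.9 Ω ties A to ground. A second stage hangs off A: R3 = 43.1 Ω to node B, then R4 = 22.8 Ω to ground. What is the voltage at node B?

V_B ≈ 2.50 V

Looking into the second stage from A: R3 + R4 = 65.90 Ω appears in parallel with R2.
R2 ‖ (R3+R4) = 22.82 Ω.
First divider: V_A = V_supply · 22.82/(27.3 + 22.82) = 7.239 V.
Then the unloaded second divider: V_B = V_A × R4/(R3+R4) = 7.239 × 0.3460 = 2.504 V.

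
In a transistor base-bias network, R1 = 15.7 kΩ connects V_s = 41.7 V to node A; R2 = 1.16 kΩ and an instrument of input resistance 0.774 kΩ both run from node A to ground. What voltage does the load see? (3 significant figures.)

The load sits in parallel with R2, giving an effective lower resistance R2' = R2·R_L/(R2+R_L) = 0.4642 kΩ.
Voltage divider with the loaded lower leg: V_out = 41.7 × 0.4642/(15.7 + 0.4642) = 41.7 × 0.02872 = 1.198 V.

V_out ≈ 1.20 V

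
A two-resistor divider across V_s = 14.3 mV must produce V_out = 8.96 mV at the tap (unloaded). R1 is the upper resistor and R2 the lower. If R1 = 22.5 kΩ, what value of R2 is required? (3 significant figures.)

R2 ≈ 37.8 kΩ

V_out/V_s = R2/(R1+R2) = 0.6266.
Rearranging, R2 = R1·k/(1−k) = 22.5 × 1.678 = 37.75 kΩ.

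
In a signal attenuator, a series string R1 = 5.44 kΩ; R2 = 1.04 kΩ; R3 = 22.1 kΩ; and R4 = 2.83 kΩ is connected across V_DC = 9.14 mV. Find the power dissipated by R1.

P ≈ 0.461 nW

ΣR = 31.41 kΩ → I = 9.14/31.41 = 0.2910 µA.
V(R1) = I·R = 1.583 mV; P = V·I = 1.583 × 0.2910 = 0.4606 nW.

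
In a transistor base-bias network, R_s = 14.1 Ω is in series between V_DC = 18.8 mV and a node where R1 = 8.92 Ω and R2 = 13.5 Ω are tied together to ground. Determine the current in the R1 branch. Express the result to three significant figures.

I ≈ 0.581 mA

Equivalent of the parallel group: R_p = 5.371 Ω.
Node voltage V_A = V_DC · R_p/(R_s + R_p) = 18.8 × 0.2758 = 5.186 mV.
Branch current I = V_A/R1 = 5.186/8.92 = 0.5814 mA.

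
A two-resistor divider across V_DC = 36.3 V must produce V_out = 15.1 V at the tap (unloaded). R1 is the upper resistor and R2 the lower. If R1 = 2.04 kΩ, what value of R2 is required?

R2 ≈ 1.45 kΩ

Required fraction k = V_out/V_DC = 0.4160.
R2 = R1 · 0.4160/(1 − 0.4160) = 1.453 kΩ.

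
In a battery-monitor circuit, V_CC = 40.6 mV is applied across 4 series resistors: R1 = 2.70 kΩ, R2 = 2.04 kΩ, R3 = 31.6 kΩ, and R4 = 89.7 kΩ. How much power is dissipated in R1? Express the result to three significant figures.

Series current I = V_CC/ΣR = 40.6/126.0 = 0.3221 µA.
V(R1) = I·R = 0.8697 mV; P = V·I = 0.8697 × 0.3221 = 0.2802 nW.

P ≈ 0.280 nW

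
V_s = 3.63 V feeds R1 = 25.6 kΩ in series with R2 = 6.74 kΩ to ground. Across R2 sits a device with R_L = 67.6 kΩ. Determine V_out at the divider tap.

V_out ≈ 0.701 V

R2 ‖ R_L = (6.74 × 67.6)/(6.74 + 67.6) = 6.129 kΩ.
Voltage divider with the loaded lower leg: V_out = 3.63 × 6.129/(25.6 + 6.129) = 3.63 × 0.1932 = 0.7012 V.
(Unloaded it would be 0.757 V; the load pulls it down.)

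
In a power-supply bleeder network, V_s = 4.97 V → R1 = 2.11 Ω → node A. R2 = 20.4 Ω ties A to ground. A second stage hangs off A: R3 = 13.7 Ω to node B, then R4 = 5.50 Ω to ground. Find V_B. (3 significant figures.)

V_B ≈ 1.17 V

The second stage (R3 + R4 = 19.20 Ω) loads node A in parallel with R2.
R2 ‖ (R3+R4) = 9.891 Ω.
First divider: V_A = V_s · 9.891/(2.11 + 9.891) = 4.096 V.
Then the unloaded second divider: V_B = V_A × R4/(R3+R4) = 4.096 × 0.2865 = 1.173 V.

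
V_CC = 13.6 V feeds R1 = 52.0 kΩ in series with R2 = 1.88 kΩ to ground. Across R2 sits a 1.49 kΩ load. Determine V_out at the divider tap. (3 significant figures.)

V_out ≈ 0.214 V

The load sits in parallel with R2, giving an effective lower resistance R2' = R2·R_L/(R2+R_L) = 0.8312 kΩ.
Then V_out = V_CC · R2'/(R1 + R2') = 13.6 × 0.8312/52.83 = 0.2140 V.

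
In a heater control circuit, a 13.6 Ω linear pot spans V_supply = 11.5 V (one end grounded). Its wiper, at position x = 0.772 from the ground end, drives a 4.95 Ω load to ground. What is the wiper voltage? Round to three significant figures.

Split the track: R_lower = x·R_p = 10.50 Ω, R_upper = (1−x)·R_p = 3.101 Ω.
R_L loads the lower segment: effective lower R = 3.364 Ω.
Loaded-divider output: V_out = 11.5 × 0.5204 = 5.984 V.
(Unloaded: V_out = x·V_supply = 8.88 V.)

V_out ≈ 5.98 V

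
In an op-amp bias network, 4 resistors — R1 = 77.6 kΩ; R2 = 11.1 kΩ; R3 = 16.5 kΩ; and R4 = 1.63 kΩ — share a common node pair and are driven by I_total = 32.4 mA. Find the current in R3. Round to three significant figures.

I ≈ 2.53 mA

ΣG = 1/77.6 + 1/11.1 + 1/16.5 + 1/1.63 = 0.7771.
By the current-divider rule, I = I_total · G_k/ΣG = 32.4 × 0.07799 = 2.527 mA.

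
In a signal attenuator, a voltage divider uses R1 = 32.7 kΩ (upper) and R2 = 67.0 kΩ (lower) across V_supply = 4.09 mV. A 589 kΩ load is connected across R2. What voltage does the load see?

The load sits in parallel with R2, giving an effective lower resistance R2' = R2·R_L/(R2+R_L) = 60.16 kΩ.
Now apply the divider: V_out = 4.09 × 0.6478 = 2.650 mV.
(Unloaded it would be 2.75 mV; the load pulls it down.)

V_out ≈ 2.65 mV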